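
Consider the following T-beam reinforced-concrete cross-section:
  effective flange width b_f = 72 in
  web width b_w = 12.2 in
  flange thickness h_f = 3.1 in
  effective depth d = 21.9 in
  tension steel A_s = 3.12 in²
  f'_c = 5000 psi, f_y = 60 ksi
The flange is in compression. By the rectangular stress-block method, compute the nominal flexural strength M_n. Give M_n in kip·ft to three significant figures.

M_n ≈ 337 kip·ft

Tension: T = A_s f_y = 3.12 × 60 = 187.2 kips.
Try a within the flange: a = T/(0.85 f'_c b_f) = 187.2/(0.85 × 5 × 72) = 0.612 in.
Since a = 0.612 ≤ h_f = 3.1 in, the stress block lies entirely in the flange; analyse as a rectangular beam of width b_f.
M_n = T(d − a/2) = 187.2 × (21.9 − 0.306) = 4042.4 kip·in.
M_n = 4042.4/12 = 336.87 kip·ft.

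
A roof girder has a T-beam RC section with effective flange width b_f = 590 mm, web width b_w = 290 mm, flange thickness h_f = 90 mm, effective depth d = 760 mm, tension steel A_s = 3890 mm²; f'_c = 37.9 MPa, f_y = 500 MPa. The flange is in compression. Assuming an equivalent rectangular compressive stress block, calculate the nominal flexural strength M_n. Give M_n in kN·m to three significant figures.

Tension: T = A_s f_y = 3890 × 500 = 1945000 N.
Try a within the flange: a = T/(0.85 f'_c b_f) = 1945000/(0.85 × 37.9 × 590) = 102.33 mm.
a = 102.33 > h_f = 90 mm: the block extends into the web. Split into flange-overhang and web parts.
C_f = 0.85 f'_c (b_f − b_w) h_f = 0.85 × 37.9 × (590 − 290) × 90 = 869805 N.
Remaining web compression depth: a_w = (T − C_f)/(0.85 f'_c b_w) = (1945000 − 869805)/(0.85 × 37.9 × 290) = 115.09 mm.
M_n = C_f(d − h_f/2) + (T − C_f)(d − a_w/2) = 869805 × (760 − 45) + 1075195 × (760 − 57.545) = 621.91 + 755.28 = 1377.19 × 10⁶ N·mm.
M_n = 1377.19 kN·m.

M_n ≈ 1380 kN·m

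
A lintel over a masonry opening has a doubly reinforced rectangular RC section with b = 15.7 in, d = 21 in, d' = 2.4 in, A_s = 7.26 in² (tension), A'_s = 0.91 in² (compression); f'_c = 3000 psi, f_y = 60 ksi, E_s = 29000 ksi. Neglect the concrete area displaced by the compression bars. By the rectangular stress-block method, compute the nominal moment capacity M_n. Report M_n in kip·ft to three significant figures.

Assume both steels yield.
a = (A_s − A'_s) f_y/(0.85 f'_c b) = (7.26 − 0.91) × 60/(0.85 × 3 × 15.7) = 9.517 in.
c = a/β₁ = 9.517/0.85 = 11.196 in; ε'_s = 0.003(c − d')/c = 0.0024 ≥ ε_y = 0.0021, so the compression steel yields.
M_n = (A_s − A'_s) f_y (d − a/2) + A'_s f_y (d − d') = 381 × (21 − 4.7585) + 54.6 × (21 − 2.4) = 6188.0 + 1015.6 = 7203.6 kip·in = 7203.6/12 = 600.30 kip·ft.

M_n ≈ 600 kip·ft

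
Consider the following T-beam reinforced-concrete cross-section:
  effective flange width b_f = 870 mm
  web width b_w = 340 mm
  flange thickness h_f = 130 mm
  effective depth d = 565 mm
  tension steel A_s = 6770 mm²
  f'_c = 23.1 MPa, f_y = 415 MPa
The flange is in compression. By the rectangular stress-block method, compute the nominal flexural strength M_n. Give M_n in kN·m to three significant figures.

Tension: T = A_s f_y = 6770 × 415 = 2809550 N.
Try a within the flange: a = T/(0.85 f'_c b_f) = 2809550/(0.85 × 23.1 × 870) = 164.47 mm.
a = 164.47 > h_f = 130 mm: the block extends into the web. Split into flange-overhang and web parts.
C_f = 0.85 f'_c (b_f − b_w) h_f = 0.85 × 23.1 × (870 − 340) × 130 = 1352852 N.
Remaining web compression depth: a_w = (T − C_f)/(0.85 f'_c b_w) = (2809550 − 1352852)/(0.85 × 23.1 × 340) = 218.20 mm.
M_n = C_f(d − h_f/2) + (T − C_f)(d − a_w/2) = 1352852 × (565 − 65) + 1456698 × (565 − 109.1) = 676.43 + 664.11 = 1340.54 × 10⁶ N·mm.
M_n = 1340.54 kN·m.

M_n ≈ 1340 kN·m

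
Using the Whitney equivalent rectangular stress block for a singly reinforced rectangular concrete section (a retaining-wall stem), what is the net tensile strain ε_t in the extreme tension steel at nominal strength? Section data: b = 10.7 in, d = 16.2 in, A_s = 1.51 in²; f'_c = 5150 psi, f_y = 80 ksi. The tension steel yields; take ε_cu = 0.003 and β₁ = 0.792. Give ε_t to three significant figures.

a = A_s f_y/(0.85 f'_c b) = 2.579 in.
β₁ = 0.792, so c = a/β₁ = 2.579/0.792 = 3.256 in.
From the linear strain diagram with ε_cu = 0.003: ε_t = 0.003 (d − c)/c = 0.003 × (16.2 − 3.256)/3.256 = 0.0119.
Since ε_t ≥ 0.005, the section is tension-controlled.

ε_t ≈ 0.0119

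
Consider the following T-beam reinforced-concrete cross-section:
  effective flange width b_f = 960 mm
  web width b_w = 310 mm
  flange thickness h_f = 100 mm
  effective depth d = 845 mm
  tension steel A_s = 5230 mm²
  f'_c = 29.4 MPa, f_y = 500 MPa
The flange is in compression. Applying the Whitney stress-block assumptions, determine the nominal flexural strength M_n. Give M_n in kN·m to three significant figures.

M_n ≈ 2070 kN·m

Tension: T = A_s f_y = 5230 × 500 = 2615000 N.
Try a within the flange: a = T/(0.85 f'_c b_f) = 2615000/(0.85 × 29.4 × 960) = 109.00 mm.
a = 109.00 > h_f = 100 mm: the block extends into the web. Split into flange-overhang and web parts.
C_f = 0.85 f'_c (b_f − b_w) h_f = 0.85 × 29.4 × (960 − 310) × 100 = 1624350 N.
Remaining web compression depth: a_w = (T − C_f)/(0.85 f'_c b_w) = (2615000 − 1624350)/(0.85 × 29.4 × 310) = 127.88 mm.
M_n = C_f(d − h_f/2) + (T − C_f)(d − a_w/2) = 1624350 × (845 − 50) + 990650 × (845 − 63.94) = 1291.36 + 773.76 = 2065.12 × 10⁶ N·mm.
M_n = 2065.12 kN·m.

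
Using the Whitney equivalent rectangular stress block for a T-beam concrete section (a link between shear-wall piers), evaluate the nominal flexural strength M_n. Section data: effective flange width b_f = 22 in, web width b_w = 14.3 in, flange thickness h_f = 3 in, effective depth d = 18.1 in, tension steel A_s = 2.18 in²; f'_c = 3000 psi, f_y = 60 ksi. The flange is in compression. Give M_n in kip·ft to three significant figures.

Tension: T = A_s f_y = 2.18 × 60 = 130.8 kips.
Try a within the flange: a = T/(0.85 f'_c b_f) = 130.8/(0.85 × 3 × 22) = 2.332 in.
Since a = 2.332 ≤ h_f = 3 in, the stress block lies entirely in the flange; analyse as a rectangular beam of width b_f.
M_n = T(d − a/2) = 130.8 × (18.1 − 1.166) = 2215.0 kip·in.
M_n = 2215.0/12 = 184.58 kip·ft.

M_n ≈ 185 kip·ft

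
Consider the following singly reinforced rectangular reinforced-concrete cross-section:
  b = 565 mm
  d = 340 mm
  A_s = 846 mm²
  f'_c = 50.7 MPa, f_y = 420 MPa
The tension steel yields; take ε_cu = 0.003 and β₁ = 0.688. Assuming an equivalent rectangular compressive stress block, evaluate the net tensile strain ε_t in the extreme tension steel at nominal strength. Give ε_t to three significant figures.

ε_t ≈ 0.0451

a = A_s f_y/(0.85 f'_c b) = 14.59 mm.
β₁ = 0.688, so c = a/β₁ = 14.59/0.688 = 21.21 mm.
From the linear strain diagram with ε_cu = 0.003: ε_t = 0.003 (d − c)/c = 0.003 × (340 − 21.21)/21.21 = 0.0451.
Since ε_t ≥ 0.005, the section is tension-controlled.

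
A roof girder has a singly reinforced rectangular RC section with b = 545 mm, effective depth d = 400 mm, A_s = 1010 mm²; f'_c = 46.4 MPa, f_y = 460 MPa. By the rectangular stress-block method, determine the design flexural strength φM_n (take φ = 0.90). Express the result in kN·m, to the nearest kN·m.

φM_n ≈ 163 kN·m

T = A_s f_y = 1010 × 460 = 464600 N = 464.6 kN.
From C = T: a = T/(0.85 f'_c b) = 464600/(0.85 × 46.4 × 545) = 21.61 mm.
M_n = T(d − a/2) = 464.6 kN × (400 − 10.805) mm = 180.82 kN·m.
φM_n = 0.90 × 180.82 = 162.74 kN·m.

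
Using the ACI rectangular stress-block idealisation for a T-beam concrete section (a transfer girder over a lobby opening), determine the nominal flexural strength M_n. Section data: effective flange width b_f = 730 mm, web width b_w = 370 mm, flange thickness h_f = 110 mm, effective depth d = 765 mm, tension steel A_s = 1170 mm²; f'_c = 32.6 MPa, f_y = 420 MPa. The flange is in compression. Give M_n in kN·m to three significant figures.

Tension: T = A_s f_y = 1170 × 420 = 491400 N.
Try a within the flange: a = T/(0.85 f'_c b_f) = 491400/(0.85 × 32.6 × 730) = 24.29 mm.
Since a = 24.29 ≤ h_f = 110 mm, the stress block lies entirely in the flange; analyse as a rectangular beam of width b_f.
M_n = T(d − a/2) = 491400 × (765 − 12.145) = 369.95 × 10⁶ N·mm.
M_n = 369.95 kN·m.

M_n ≈ 370 kN·m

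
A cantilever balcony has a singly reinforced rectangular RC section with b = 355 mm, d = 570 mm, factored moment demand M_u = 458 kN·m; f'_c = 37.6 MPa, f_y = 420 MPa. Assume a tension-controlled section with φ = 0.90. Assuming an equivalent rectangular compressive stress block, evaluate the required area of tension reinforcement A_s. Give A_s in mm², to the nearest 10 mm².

A_s ≈ 2300 mm²

M_n = M_u/φ = 458/0.90 = 508.889 kN·m.
With M_n = 0.85 f'_c a b (d − a/2), solve the quadratic for a:
a = d − √(d² − 2M_n/(0.85 f'_c b)) = 570 − √(570² − 2 × 508.889×10⁶/(0.85 × 37.6 × 355)) = 85.03 mm.
A_s = 0.85 f'_c a b / f_y = 0.85 × 37.6 × 85.03 × 355 / 420 = 2297.0 mm².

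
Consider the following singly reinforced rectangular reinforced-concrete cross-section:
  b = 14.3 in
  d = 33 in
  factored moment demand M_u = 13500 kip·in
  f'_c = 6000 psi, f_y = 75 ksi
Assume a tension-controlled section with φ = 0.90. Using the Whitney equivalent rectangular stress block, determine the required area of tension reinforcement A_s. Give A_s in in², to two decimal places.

M_n = M_u/φ = 13500/0.90 = 15000 kip·in.
From M_n = 0.85 f'_c a b (d − a/2):
a = d − √(d² − 2M_n/(0.85 f'_c b)) = 33 − √(33² − 2 × 15000/(0.85 × 6 × 14.3)) = 6.968 in.
A_s = 0.85 f'_c a b / f_y = 0.85 × 6 × 6.968 × 14.3 / 75 = 6.776 in².

A_s ≈ 6.78 in²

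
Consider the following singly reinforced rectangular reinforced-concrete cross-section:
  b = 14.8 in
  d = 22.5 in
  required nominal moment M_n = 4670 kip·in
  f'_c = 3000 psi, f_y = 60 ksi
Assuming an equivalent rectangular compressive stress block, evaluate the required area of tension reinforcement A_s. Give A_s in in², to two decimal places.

From M_n = 0.85 f'_c a b (d − a/2):
a = d − √(d² − 2M_n/(0.85 f'_c b)) = 22.5 − √(22.5² − 2 × 4670/(0.85 × 3 × 14.8)) = 6.414 in.
A_s = 0.85 f'_c a b / f_y = 0.85 × 3 × 6.414 × 14.8 / 60 = 4.034 in².

A_s ≈ 4.03 in²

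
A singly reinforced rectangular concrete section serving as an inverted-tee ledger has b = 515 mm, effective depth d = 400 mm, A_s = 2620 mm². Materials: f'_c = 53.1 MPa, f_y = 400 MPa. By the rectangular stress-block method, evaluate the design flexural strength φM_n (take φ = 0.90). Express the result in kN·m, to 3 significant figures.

φM_n ≈ 356 kN·m

T = A_s f_y = 2620 × 400 = 1048000 N = 1048 kN.
From C = T: a = T/(0.85 f'_c b) = 1048000/(0.85 × 53.1 × 515) = 45.09 mm.
M_n = T(d − a/2) = 1048 kN × (400 − 22.545) mm = 395.57 kN·m.
φM_n = 0.90 × 395.57 = 356.01 kN·m.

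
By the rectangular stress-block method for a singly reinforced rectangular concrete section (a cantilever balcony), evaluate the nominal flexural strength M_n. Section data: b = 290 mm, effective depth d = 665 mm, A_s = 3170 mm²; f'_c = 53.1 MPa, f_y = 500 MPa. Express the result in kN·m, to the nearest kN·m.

T = A_s f_y = 3170 × 500 = 1585000 N = 1585 kN.
From C = T: a = T/(0.85 f'_c b) = 1585000/(0.85 × 53.1 × 290) = 121.09 mm.
M_n = T(d − a/2) = 1585 kN × (665 − 60.545) mm = 958.06 kN·m.

M_n ≈ 958 kN·m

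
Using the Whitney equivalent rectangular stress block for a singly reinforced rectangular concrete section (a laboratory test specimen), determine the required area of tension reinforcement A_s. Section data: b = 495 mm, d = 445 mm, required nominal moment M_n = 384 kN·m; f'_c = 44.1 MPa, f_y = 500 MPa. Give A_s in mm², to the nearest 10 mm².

A_s ≈ 1830 mm²

With M_n = 0.85 f'_c a b (d − a/2), solve the quadratic for a:
a = d − √(d² − 2M_n/(0.85 f'_c b)) = 445 − √(445² − 2 × 384×10⁶/(0.85 × 44.1 × 495)) = 49.23 mm.
A_s = 0.85 f'_c a b / f_y = 0.85 × 44.1 × 49.23 × 495 / 500 = 1826.9 mm².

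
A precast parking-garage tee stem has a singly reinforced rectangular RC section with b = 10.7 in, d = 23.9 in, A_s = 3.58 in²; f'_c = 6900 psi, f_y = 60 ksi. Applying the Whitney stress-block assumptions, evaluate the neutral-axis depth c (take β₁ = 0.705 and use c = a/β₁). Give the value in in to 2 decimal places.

c ≈ 4.86 in

T = A_s f_y = 3.58 × 60 = 214.8 kips.
a = T/(0.85 f'_c b) = 214.8/(0.85 × 6.9 × 10.7) = 3.4228 in.
With β₁ = 0.705, c = a/β₁ = 3.4228/0.705 = 4.86 in.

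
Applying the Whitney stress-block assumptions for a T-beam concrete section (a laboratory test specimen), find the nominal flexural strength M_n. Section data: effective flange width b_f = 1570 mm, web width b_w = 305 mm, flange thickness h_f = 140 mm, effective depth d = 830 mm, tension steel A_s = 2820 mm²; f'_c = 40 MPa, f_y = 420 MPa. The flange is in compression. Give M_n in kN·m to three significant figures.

M_n ≈ 970 kN·m

Tension: T = A_s f_y = 2820 × 420 = 1184400 N.
Try a within the flange: a = T/(0.85 f'_c b_f) = 1184400/(0.85 × 40 × 1570) = 22.19 mm.
Since a = 22.19 ≤ h_f = 140 mm, the stress block lies entirely in the flange; analyse as a rectangular beam of width b_f.
M_n = T(d − a/2) = 1184400 × (830 − 11.095) = 969.91 × 10⁶ N·mm.
M_n = 969.91 kN·m.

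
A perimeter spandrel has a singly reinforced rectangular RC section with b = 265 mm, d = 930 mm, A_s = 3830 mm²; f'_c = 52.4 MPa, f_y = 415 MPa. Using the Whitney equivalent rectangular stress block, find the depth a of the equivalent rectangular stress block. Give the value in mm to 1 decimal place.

a ≈ 134.7 mm

T = A_s f_y = 3830 × 415 = 1589450 N = 1589.45 kN.
Setting C = 0.85 f'_c a b equal to T: a = 1589450/(0.85 × 52.4 × 265) = 134.7 mm.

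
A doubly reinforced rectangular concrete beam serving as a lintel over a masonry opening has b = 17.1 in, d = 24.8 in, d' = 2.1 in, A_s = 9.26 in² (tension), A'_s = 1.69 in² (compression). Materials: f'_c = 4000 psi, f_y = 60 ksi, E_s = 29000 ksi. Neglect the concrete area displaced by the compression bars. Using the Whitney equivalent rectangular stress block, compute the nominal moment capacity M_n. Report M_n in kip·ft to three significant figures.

M_n ≈ 983 kip·ft

Assume both steels yield.
a = (A_s − A'_s) f_y/(0.85 f'_c b) = (9.26 − 1.69) × 60/(0.85 × 4 × 17.1) = 7.812 in.
c = a/β₁ = 7.812/0.85 = 9.191 in; ε'_s = 0.003(c − d')/c = 0.0023 ≥ ε_y = 0.0021, so the compression steel yields.
M_n = (A_s − A'_s) f_y (d − a/2) + A'_s f_y (d − d') = 454.2 × (24.8 − 3.906) + 101.4 × (24.8 − 2.1) = 9490.1 + 2301.8 = 11791.9 kip·in = 11791.9/12 = 982.66 kip·ft.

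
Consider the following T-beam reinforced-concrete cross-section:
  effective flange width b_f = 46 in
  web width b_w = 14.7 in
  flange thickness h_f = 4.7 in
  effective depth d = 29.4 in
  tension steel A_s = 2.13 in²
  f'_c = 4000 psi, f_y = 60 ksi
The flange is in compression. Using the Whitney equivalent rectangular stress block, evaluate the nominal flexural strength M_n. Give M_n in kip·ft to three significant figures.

Tension: T = A_s f_y = 2.13 × 60 = 127.8 kips.
Try a within the flange: a = T/(0.85 f'_c b_f) = 127.8/(0.85 × 4 × 46) = 0.817 in.
Since a = 0.817 ≤ h_f = 4.7 in, the stress block lies entirely in the flange; analyse as a rectangular beam of width b_f.
M_n = T(d − a/2) = 127.8 × (29.4 − 0.4085) = 3705.1 kip·in.
M_n = 3705.1/12 = 308.76 kip·ft.

M_n ≈ 309 kip·ft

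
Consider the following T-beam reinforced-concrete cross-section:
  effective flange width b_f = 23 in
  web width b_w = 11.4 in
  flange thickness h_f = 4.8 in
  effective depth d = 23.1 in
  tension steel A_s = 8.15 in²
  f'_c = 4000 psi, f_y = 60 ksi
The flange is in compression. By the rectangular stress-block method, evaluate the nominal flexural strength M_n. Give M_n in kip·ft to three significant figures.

M_n ≈ 807 kip·ft

Tension: T = A_s f_y = 8.15 × 60 = 489 kips.
Try a within the flange: a = T/(0.85 f'_c b_f) = 489/(0.85 × 4 × 23) = 6.253 in.
a = 6.253 > h_f = 4.8 in: the block extends into the web. Split into flange-overhang and web parts.
C_f = 0.85 f'_c (b_f − b_w) h_f = 0.85 × 4 × (23 − 11.4) × 4.8 = 189.3 kips.
Remaining web compression depth: a_w = (T − C_f)/(0.85 f'_c b_w) = (489 − 189.3)/(0.85 × 4 × 11.4) = 7.732 in.
M_n = C_f(d − h_f/2) + (T − C_f)(d − a_w/2) = 189.3 × (23.1 − 2.4) + 299.7 × (23.1 − 3.866) = 3918.5 + 5764.4 = 9682.9 kip·in.
M_n = 9682.9/12 = 806.91 kip·ft.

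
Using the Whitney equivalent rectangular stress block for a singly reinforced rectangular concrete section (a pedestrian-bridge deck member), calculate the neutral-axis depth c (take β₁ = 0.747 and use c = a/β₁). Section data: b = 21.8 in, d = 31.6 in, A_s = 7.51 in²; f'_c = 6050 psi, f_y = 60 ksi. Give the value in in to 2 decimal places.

T = A_s f_y = 7.51 × 60 = 450.6 kips.
a = T/(0.85 f'_c b) = 450.6/(0.85 × 6.05 × 21.8) = 4.0194 in.
With β₁ = 0.747, c = a/β₁ = 4.0194/0.747 = 5.38 in.

c ≈ 5.38 in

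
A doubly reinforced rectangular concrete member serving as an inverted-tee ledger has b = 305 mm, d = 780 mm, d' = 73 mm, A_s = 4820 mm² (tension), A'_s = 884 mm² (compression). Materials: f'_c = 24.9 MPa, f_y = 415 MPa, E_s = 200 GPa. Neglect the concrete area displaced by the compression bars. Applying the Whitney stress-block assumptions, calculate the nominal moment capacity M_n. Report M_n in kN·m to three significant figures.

Assume both tension and compression steel yield.
Net tension couple steel: A_s − A'_s = 3936 mm².
a = (A_s − A'_s) f_y / (0.85 f'_c b) = 1633440/(0.85 × 24.9 × 305) = 253.04 mm.
c = a/β₁ = 253.04/0.85 = 297.69 mm; ε'_s = 0.003(c − d')/c = 0.0023 ≥ f_y/E_s = 0.0021, so compression steel does yield.
M_n = (A_s − A'_s) f_y (d − a/2) + A'_s f_y (d − d') = [1633440 × (780 − 126.52) + 366860 × (780 − 73)] × 10⁻⁶ = 1067.42 + 259.37 = 1326.79 kN·m.

M_n ≈ 1330 kN·m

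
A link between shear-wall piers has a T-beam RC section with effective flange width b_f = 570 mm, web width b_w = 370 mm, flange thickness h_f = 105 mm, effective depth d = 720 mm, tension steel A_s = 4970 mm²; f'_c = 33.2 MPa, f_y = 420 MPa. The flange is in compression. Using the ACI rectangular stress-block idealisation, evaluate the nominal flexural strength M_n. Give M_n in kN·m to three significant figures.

M_n ≈ 1360 kN·m

Tension: T = A_s f_y = 4970 × 420 = 2087400 N.
Try a within the flange: a = T/(0.85 f'_c b_f) = 2087400/(0.85 × 33.2 × 570) = 129.77 mm.
a = 129.77 > h_f = 105 mm: the block extends into the web. Split into flange-overhang and web parts.
C_f = 0.85 f'_c (b_f − b_w) h_f = 0.85 × 33.2 × (570 − 370) × 105 = 592620 N.
Remaining web compression depth: a_w = (T − C_f)/(0.85 f'_c b_w) = (2087400 − 592620)/(0.85 × 33.2 × 370) = 143.16 mm.
M_n = C_f(d − h_f/2) + (T − C_f)(d − a_w/2) = 592620 × (720 − 52.5) + 1494780 × (720 − 71.58) = 395.57 + 969.25 = 1364.82 × 10⁶ N·mm.
M_n = 1364.82 kN·m.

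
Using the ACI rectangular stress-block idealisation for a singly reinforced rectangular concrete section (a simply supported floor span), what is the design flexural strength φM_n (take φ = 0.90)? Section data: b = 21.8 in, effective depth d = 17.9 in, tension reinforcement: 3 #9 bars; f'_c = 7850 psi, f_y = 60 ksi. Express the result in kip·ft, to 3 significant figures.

φM_n ≈ 233 kip·ft

A_s = 3 × 1 = 3 in².
T = A_s f_y = 3 × 60 = 180 kips.
a = T/(0.85 f'_c b) = 180/(0.85 × 7.85 × 21.8) = 1.237 in.
M_n = T(d − a/2) = 180 × (17.9 − 0.6185) = 3110.7 kip·in = 3110.7/12 = 259.23 kip·ft.
φM_n = 0.90 × 259.23 = 233.31 kip·ft.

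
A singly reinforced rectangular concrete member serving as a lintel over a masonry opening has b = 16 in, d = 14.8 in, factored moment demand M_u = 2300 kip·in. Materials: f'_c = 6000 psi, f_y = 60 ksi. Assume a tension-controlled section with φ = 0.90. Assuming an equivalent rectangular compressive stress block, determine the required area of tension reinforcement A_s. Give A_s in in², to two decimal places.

M_n = M_u/φ = 2300/0.90 = 2555.56 kip·in.
From M_n = 0.85 f'_c a b (d − a/2):
a = d − √(d² − 2M_n/(0.85 f'_c b)) = 14.8 − √(14.8² − 2 × 2555.56/(0.85 × 6 × 16)) = 2.294 in.
A_s = 0.85 f'_c a b / f_y = 0.85 × 6 × 2.294 × 16 / 60 = 3.120 in².

A_s ≈ 3.12 in²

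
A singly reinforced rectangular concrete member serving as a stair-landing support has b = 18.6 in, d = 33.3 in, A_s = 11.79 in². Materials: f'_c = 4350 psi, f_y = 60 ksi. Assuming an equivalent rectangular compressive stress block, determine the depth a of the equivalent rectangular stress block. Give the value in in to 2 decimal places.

a ≈ 10.29 in

T = A_s f_y = 11.79 × 60 = 707.4 kips.
a = T/(0.85 f'_c b) = 707.4/(0.85 × 4.35 × 18.6) = 10.29 in.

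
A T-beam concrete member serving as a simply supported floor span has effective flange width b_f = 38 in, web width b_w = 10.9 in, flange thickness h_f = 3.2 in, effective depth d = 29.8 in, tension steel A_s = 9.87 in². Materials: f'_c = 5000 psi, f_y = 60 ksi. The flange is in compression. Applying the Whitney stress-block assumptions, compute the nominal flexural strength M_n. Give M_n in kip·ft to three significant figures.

Tension: T = A_s f_y = 9.87 × 60 = 592.2 kips.
Try a within the flange: a = T/(0.85 f'_c b_f) = 592.2/(0.85 × 5 × 38) = 3.667 in.
a = 3.667 > h_f = 3.2 in: the block extends into the web. Split into flange-overhang and web parts.
C_f = 0.85 f'_c (b_f − b_w) h_f = 0.85 × 5 × (38 − 10.9) × 3.2 = 368.6 kips.
Remaining web compression depth: a_w = (T − C_f)/(0.85 f'_c b_w) = (592.2 − 368.6)/(0.85 × 5 × 10.9) = 4.827 in.
M_n = C_f(d − h_f/2) + (T − C_f)(d − a_w/2) = 368.6 × (29.8 − 1.6) + 223.6 × (29.8 − 2.4135) = 10394.5 + 6123.6 = 16518.1 kip·in.
M_n = 16518.1/12 = 1376.51 kip·ft.

M_n ≈ 1380 kip·ft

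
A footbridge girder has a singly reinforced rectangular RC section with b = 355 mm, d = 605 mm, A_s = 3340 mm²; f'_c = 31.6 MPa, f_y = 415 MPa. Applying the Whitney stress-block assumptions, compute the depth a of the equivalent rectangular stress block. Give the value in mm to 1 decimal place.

T = A_s f_y = 3340 × 415 = 1386100 N = 1386.1 kN.
Setting C = 0.85 f'_c a b equal to T: a = 1386100/(0.85 × 31.6 × 355) = 145.4 mm.

a ≈ 145.4 mm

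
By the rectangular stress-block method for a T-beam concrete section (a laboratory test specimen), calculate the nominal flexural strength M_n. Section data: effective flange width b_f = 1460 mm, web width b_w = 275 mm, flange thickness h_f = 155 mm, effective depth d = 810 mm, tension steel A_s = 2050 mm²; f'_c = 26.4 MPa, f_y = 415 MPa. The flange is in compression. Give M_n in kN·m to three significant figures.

Tension: T = A_s f_y = 2050 × 415 = 850750 N.
Try a within the flange: a = T/(0.85 f'_c b_f) = 850750/(0.85 × 26.4 × 1460) = 25.97 mm.
Since a = 25.97 ≤ h_f = 155 mm, the stress block lies entirely in the flange; analyse as a rectangular beam of width b_f.
M_n = T(d − a/2) = 850750 × (810 − 12.985) = 678.06 × 10⁶ N·mm.
M_n = 678.06 kN·m.

M_n ≈ 678 kN·m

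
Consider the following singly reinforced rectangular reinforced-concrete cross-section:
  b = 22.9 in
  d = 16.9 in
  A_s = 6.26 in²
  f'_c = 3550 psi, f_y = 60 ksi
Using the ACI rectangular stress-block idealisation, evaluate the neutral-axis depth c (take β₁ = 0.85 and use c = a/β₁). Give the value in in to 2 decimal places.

T = A_s f_y = 6.26 × 60 = 375.6 kips.
a = T/(0.85 f'_c b) = 375.6/(0.85 × 3.55 × 22.9) = 5.4355 in.
With β₁ = 0.85, c = a/β₁ = 5.4355/0.85 = 6.39 in.

c ≈ 6.39 in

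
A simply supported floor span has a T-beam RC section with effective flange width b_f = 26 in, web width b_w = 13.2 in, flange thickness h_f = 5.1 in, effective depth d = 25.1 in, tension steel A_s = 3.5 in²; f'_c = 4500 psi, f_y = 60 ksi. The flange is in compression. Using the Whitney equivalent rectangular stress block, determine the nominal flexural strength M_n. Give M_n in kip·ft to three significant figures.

M_n ≈ 421 kip·ft

Tension: T = A_s f_y = 3.5 × 60 = 210 kips.
Try a within the flange: a = T/(0.85 f'_c b_f) = 210/(0.85 × 4.5 × 26) = 2.112 in.
Since a = 2.112 ≤ h_f = 5.1 in, the stress block lies entirely in the flange; analyse as a rectangular beam of width b_f.
M_n = T(d − a/2) = 210 × (25.1 − 1.056) = 5049.2 kip·in.
M_n = 5049.2/12 = 420.77 kip·ft.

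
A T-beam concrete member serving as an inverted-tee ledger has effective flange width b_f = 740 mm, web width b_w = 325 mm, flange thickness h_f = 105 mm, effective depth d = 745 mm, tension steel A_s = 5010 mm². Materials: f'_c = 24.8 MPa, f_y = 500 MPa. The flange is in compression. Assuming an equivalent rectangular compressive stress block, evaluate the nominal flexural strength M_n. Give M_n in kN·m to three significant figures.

Tension: T = A_s f_y = 5010 × 500 = 2505000 N.
Try a within the flange: a = T/(0.85 f'_c b_f) = 2505000/(0.85 × 24.8 × 740) = 160.59 mm.
a = 160.59 > h_f = 105 mm: the block extends into the web. Split into flange-overhang and web parts.
C_f = 0.85 f'_c (b_f − b_w) h_f = 0.85 × 24.8 × (740 − 325) × 105 = 918561 N.
Remaining web compression depth: a_w = (T − C_f)/(0.85 f'_c b_w) = (2505000 − 918561)/(0.85 × 24.8 × 325) = 231.56 mm.
M_n = C_f(d − h_f/2) + (T − C_f)(d − a_w/2) = 918561 × (745 − 52.5) + 1586439 × (745 − 115.78) = 636.10 + 998.22 = 1634.32 × 10⁶ N·mm.
M_n = 1634.32 kN·m.

M_n ≈ 1630 kN·m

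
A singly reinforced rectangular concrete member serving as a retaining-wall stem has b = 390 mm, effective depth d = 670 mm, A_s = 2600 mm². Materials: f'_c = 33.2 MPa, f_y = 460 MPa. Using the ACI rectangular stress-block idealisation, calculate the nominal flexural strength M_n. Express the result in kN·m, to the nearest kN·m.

M_n ≈ 736 kN·m

T = A_s f_y = 2600 × 460 = 1196000 N = 1196 kN.
From C = T: a = T/(0.85 f'_c b) = 1196000/(0.85 × 33.2 × 390) = 108.67 mm.
M_n = T(d − a/2) = 1196 kN × (670 − 54.335) mm = 736.34 kN·m.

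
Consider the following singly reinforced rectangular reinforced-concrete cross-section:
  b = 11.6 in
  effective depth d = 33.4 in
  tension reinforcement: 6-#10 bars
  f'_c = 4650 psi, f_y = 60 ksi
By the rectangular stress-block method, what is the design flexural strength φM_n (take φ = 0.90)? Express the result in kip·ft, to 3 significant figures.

φM_n ≈ 974 kip·ft

A_s = 6 × 1.27 = 7.62 in².
T = A_s f_y = 7.62 × 60 = 457.2 kips.
a = T/(0.85 f'_c b) = 457.2/(0.85 × 4.65 × 11.6) = 9.972 in.
M_n = T(d − a/2) = 457.2 × (33.4 − 4.986) = 12990.9 kip·in = 12990.9/12 = 1082.58 kip·ft.
φM_n = 0.90 × 1082.58 = 974.32 kip·ft.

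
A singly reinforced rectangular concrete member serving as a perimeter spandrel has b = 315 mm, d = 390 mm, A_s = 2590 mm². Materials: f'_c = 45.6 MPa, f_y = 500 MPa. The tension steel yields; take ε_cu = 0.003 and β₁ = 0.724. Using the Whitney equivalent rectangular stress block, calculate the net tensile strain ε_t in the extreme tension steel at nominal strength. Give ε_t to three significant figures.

a = A_s f_y/(0.85 f'_c b) = 106.07 mm.
β₁ = 0.724, so c = a/β₁ = 106.07/0.724 = 146.51 mm.
From the linear strain diagram with ε_cu = 0.003: ε_t = 0.003 (d − c)/c = 0.003 × (390 − 146.51)/146.51 = 0.00499.
ε_t is between 0.004 and 0.005 — transition zone.

ε_t ≈ 0.00499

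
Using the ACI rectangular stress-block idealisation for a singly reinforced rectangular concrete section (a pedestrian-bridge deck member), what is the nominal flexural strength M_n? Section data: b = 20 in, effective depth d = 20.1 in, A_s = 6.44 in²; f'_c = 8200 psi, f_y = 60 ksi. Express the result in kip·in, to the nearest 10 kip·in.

T = A_s f_y = 6.44 × 60 = 386.4 kips.
a = T/(0.85 f'_c b) = 386.4/(0.85 × 8.2 × 20) = 2.772 in.
M_n = T(d − a/2) = 386.4 × (20.1 − 1.386) = 7231.1 kip·in.

M_n ≈ 7230 kip·in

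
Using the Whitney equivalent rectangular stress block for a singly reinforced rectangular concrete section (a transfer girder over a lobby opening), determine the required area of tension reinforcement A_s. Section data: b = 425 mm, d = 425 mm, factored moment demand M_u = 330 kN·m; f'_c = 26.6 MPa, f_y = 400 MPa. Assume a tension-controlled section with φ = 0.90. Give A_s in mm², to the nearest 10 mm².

A_s ≈ 2450 mm²

M_n = M_u/φ = 330/0.90 = 366.667 kN·m.
With M_n = 0.85 f'_c a b (d − a/2), solve the quadratic for a:
a = d − √(d² − 2M_n/(0.85 f'_c b)) = 425 − √(425² − 2 × 366.667×10⁶/(0.85 × 26.6 × 425)) = 102.03 mm.
A_s = 0.85 f'_c a b / f_y = 0.85 × 26.6 × 102.03 × 425 / 400 = 2451.1 mm².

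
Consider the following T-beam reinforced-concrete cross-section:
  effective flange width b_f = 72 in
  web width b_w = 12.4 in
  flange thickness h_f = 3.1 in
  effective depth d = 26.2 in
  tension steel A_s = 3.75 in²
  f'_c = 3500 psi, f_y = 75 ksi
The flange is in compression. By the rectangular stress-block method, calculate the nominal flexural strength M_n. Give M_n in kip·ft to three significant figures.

M_n ≈ 599 kip·ft

Tension: T = A_s f_y = 3.75 × 75 = 281.25 kips.
Try a within the flange: a = T/(0.85 f'_c b_f) = 281.25/(0.85 × 3.5 × 72) = 1.313 in.
Since a = 1.313 ≤ h_f = 3.1 in, the stress block lies entirely in the flange; analyse as a rectangular beam of width b_f.
M_n = T(d − a/2) = 281.25 × (26.2 − 0.6565) = 7184.1 kip·in.
M_n = 7184.1/12 = 598.68 kip·ft.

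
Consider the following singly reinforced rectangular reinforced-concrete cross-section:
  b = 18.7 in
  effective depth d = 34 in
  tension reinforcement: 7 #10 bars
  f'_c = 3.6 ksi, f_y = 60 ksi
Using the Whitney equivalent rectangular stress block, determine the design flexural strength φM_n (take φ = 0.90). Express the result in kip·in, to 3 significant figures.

φM_n ≈ 14100 kip·in

A_s = 7 × 1.27 = 8.89 in².
T = A_s f_y = 8.89 × 60 = 533.4 kips.
a = T/(0.85 f'_c b) = 533.4/(0.85 × 3.6 × 18.7) = 9.322 in.
M_n = T(d − a/2) = 533.4 × (34 − 4.661) = 15649.4 kip·in.
φM_n = 0.90 × 15649.4 = 14084.5 kip·in.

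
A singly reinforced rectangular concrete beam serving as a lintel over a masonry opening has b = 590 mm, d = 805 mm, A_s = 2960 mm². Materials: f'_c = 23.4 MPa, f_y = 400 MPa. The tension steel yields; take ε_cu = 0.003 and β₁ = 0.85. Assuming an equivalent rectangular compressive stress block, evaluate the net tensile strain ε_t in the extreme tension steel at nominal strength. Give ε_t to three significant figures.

a = A_s f_y/(0.85 f'_c b) = 100.89 mm.
β₁ = 0.85, so c = a/β₁ = 100.89/0.85 = 118.69 mm.
From the linear strain diagram with ε_cu = 0.003: ε_t = 0.003 (d − c)/c = 0.003 × (805 − 118.69)/118.69 = 0.0173.
Since ε_t ≥ 0.005, the section is tension-controlled.

ε_t ≈ 0.0173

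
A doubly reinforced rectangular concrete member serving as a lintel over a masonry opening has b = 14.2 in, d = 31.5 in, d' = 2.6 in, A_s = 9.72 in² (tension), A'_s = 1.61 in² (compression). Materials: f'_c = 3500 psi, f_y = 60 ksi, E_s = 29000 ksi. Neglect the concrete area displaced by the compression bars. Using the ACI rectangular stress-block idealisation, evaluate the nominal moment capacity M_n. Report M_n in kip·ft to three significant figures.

Assume both steels yield.
a = (A_s − A'_s) f_y/(0.85 f'_c b) = (9.72 − 1.61) × 60/(0.85 × 3.5 × 14.2) = 11.519 in.
c = a/β₁ = 11.519/0.85 = 13.552 in; ε'_s = 0.003(c − d')/c = 0.0024 ≥ ε_y = 0.0021, so the compression steel yields.
M_n = (A_s − A'_s) f_y (d − a/2) + A'_s f_y (d − d') = 486.6 × (31.5 − 5.7595) + 96.6 × (31.5 − 2.6) = 12525.3 + 2791.7 = 15317.0 kip·in = 15317.0/12 = 1276.42 kip·ft.

M_n ≈ 1280 kip·ft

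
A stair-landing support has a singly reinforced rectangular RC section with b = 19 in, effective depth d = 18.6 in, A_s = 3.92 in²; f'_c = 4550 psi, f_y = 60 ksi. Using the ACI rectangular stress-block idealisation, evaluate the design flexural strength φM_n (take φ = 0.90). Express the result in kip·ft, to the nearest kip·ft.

φM_n ≈ 300 kip·ft

T = A_s f_y = 3.92 × 60 = 235.2 kips.
a = T/(0.85 f'_c b) = 235.2/(0.85 × 4.55 × 19) = 3.201 in.
M_n = T(d − a/2) = 235.2 × (18.6 − 1.6005) = 3998.3 kip·in = 3998.3/12 = 333.19 kip·ft.
φM_n = 0.90 × 333.19 = 299.87 kip·ft.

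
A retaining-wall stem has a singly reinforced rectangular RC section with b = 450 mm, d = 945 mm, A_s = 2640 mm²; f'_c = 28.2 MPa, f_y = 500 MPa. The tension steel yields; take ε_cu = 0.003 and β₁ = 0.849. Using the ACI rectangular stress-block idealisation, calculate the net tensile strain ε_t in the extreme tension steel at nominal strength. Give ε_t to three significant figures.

ε_t ≈ 0.0167

a = A_s f_y/(0.85 f'_c b) = 122.38 mm.
β₁ = 0.849, so c = a/β₁ = 122.38/0.849 = 144.15 mm.
From the linear strain diagram with ε_cu = 0.003: ε_t = 0.003 (d − c)/c = 0.003 × (945 − 144.15)/144.15 = 0.0167.
Since ε_t ≥ 0.005, the section is tension-controlled.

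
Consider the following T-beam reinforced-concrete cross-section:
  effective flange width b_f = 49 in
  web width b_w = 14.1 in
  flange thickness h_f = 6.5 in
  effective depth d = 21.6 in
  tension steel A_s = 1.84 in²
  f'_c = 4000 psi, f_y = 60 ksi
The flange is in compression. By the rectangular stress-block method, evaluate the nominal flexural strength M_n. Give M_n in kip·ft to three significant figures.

Tension: T = A_s f_y = 1.84 × 60 = 110.4 kips.
Try a within the flange: a = T/(0.85 f'_c b_f) = 110.4/(0.85 × 4 × 49) = 0.663 in.
Since a = 0.663 ≤ h_f = 6.5 in, the stress block lies entirely in the flange; analyse as a rectangular beam of width b_f.
M_n = T(d − a/2) = 110.4 × (21.6 − 0.3315) = 2348.0 kip·in.
M_n = 2348.0/12 = 195.67 kip·ft.

M_n ≈ 196 kip·ft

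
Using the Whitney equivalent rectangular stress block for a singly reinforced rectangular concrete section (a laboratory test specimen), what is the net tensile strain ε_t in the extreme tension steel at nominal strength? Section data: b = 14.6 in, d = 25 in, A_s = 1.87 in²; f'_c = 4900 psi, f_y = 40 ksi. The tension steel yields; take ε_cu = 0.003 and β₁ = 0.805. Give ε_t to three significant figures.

a = A_s f_y/(0.85 f'_c b) = 1.230 in.
β₁ = 0.805, so c = a/β₁ = 1.230/0.805 = 1.528 in.
From the linear strain diagram with ε_cu = 0.003: ε_t = 0.003 (d − c)/c = 0.003 × (25 − 1.528)/1.528 = 0.0461.
Since ε_t ≥ 0.005, the section is tension-controlled.

ε_t ≈ 0.0461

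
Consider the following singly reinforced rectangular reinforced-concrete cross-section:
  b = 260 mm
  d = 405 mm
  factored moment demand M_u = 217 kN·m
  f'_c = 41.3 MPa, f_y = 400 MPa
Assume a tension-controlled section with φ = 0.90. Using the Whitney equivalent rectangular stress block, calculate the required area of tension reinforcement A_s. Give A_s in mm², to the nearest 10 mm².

A_s ≈ 1630 mm²

M_n = M_u/φ = 217/0.90 = 241.111 kN·m.
With M_n = 0.85 f'_c a b (d − a/2), solve the quadratic for a:
a = d − √(d² − 2M_n/(0.85 f'_c b)) = 405 − √(405² − 2 × 241.111×10⁶/(0.85 × 41.3 × 260)) = 71.55 mm.
A_s = 0.85 f'_c a b / f_y = 0.85 × 41.3 × 71.55 × 260 / 400 = 1632.6 mm².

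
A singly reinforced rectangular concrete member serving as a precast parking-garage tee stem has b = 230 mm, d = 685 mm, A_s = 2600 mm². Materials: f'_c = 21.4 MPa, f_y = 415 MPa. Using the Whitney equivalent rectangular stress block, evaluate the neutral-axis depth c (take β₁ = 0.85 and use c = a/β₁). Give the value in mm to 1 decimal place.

c ≈ 303.4 mm

T = A_s f_y = 2600 × 415 = 1079000 N = 1079 kN.
Setting C = 0.85 f'_c a b equal to T: a = 1079000/(0.85 × 21.4 × 230) = 257.906 mm.
With β₁ = 0.85, c = a/β₁ = 257.906/0.85 = 303.4 mm.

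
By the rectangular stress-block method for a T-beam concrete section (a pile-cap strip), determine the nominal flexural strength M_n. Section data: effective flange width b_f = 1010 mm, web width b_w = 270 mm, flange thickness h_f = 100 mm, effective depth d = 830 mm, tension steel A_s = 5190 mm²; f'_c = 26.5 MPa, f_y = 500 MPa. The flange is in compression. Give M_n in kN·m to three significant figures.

M_n ≈ 2000 kN·m

Tension: T = A_s f_y = 5190 × 500 = 2595000 N.
Try a within the flange: a = T/(0.85 f'_c b_f) = 2595000/(0.85 × 26.5 × 1010) = 114.06 mm.
a = 114.06 > h_f = 100 mm: the block extends into the web. Split into flange-overhang and web parts.
C_f = 0.85 f'_c (b_f − b_w) h_f = 0.85 × 26.5 × (1010 − 270) × 100 = 1666850 N.
Remaining web compression depth: a_w = (T − C_f)/(0.85 f'_c b_w) = (2595000 − 1666850)/(0.85 × 26.5 × 270) = 152.61 mm.
M_n = C_f(d − h_f/2) + (T − C_f)(d − a_w/2) = 1666850 × (830 − 50) + 928150 × (830 − 76.305) = 1300.14 + 699.54 = 1999.68 × 10⁶ N·mm.
M_n = 1999.68 kN·m.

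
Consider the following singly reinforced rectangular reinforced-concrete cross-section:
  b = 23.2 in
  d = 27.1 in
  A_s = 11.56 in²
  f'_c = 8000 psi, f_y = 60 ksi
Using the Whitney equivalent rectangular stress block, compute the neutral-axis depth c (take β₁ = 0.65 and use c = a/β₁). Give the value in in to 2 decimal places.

c ≈ 6.76 in

T = A_s f_y = 11.56 × 60 = 693.6 kips.
a = T/(0.85 f'_c b) = 693.6/(0.85 × 8 × 23.2) = 4.3966 in.
With β₁ = 0.65, c = a/β₁ = 4.3966/0.65 = 6.76 in.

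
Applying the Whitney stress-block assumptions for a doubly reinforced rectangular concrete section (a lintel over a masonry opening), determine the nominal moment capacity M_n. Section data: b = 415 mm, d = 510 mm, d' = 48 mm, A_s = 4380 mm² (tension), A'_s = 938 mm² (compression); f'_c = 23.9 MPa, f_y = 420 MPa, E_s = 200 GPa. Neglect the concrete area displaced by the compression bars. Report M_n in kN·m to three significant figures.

M_n ≈ 795 kN·m

Assume both tension and compression steel yield.
Net tension couple steel: A_s − A'_s = 3442 mm².
a = (A_s − A'_s) f_y / (0.85 f'_c b) = 1445640/(0.85 × 23.9 × 415) = 171.47 mm.
c = a/β₁ = 171.47/0.85 = 201.73 mm; ε'_s = 0.003(c − d')/c = 0.0023 ≥ f_y/E_s = 0.0021, so compression steel does yield.
M_n = (A_s − A'_s) f_y (d − a/2) + A'_s f_y (d − d') = [1445640 × (510 − 85.735) + 393960 × (510 − 48)] × 10⁻⁶ = 613.33 + 182.01 = 795.34 kN·m.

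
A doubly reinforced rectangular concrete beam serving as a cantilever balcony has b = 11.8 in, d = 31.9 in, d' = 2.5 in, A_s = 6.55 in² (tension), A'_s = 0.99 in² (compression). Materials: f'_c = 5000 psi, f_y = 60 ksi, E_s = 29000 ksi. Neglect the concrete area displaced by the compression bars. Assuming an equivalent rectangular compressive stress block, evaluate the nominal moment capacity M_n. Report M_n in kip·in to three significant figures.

M_n ≈ 11300 kip·in

Assume both steels yield.
a = (A_s − A'_s) f_y/(0.85 f'_c b) = (6.55 − 0.99) × 60/(0.85 × 5 × 11.8) = 6.652 in.
c = a/β₁ = 6.652/0.8 = 8.315 in; ε'_s = 0.003(c − d')/c = 0.0021 ≥ ε_y = 0.0021, so the compression steel yields.
M_n = (A_s − A'_s) f_y (d − a/2) + A'_s f_y (d − d') = 333.6 × (31.9 − 3.326) + 59.4 × (31.9 − 2.5) = 9532.3 + 1746.4 = 11278.7 kip·in.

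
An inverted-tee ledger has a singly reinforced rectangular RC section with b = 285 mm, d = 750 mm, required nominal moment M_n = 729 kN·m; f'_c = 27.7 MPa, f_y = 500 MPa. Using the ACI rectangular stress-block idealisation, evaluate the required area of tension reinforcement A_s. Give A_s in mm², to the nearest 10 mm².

A_s ≈ 2180 mm²

With M_n = 0.85 f'_c a b (d − a/2), solve the quadratic for a:
a = d − √(d² − 2M_n/(0.85 f'_c b)) = 750 − √(750² − 2 × 729×10⁶/(0.85 × 27.7 × 285)) = 162.44 mm.
A_s = 0.85 f'_c a b / f_y = 0.85 × 27.7 × 162.44 × 285 / 500 = 2180.1 mm².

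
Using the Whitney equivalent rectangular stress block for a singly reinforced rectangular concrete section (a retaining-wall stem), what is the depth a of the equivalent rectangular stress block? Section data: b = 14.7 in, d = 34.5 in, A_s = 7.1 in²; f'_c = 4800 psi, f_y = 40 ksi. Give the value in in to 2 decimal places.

T = A_s f_y = 7.1 × 40 = 284 kips.
a = T/(0.85 f'_c b) = 284/(0.85 × 4.8 × 14.7) = 4.74 in.

a ≈ 4.74 in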